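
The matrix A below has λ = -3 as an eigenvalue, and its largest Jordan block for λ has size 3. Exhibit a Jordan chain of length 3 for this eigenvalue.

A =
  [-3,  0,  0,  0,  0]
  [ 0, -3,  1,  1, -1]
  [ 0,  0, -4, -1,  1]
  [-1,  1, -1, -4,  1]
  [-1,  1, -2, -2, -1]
A Jordan chain for λ = -3 of length 3:
v_1 = (0, 0, 0, 1, 1)ᵀ
v_2 = (0, 1, -1, -1, -2)ᵀ
v_3 = (0, 0, 1, 0, 0)ᵀ

Let N = A − (-3)·I. We want v_3 with N^3 v_3 = 0 but N^2 v_3 ≠ 0; then v_{j-1} := N · v_j for j = 3, …, 2.

Pick v_3 = (0, 0, 1, 0, 0)ᵀ.
Then v_2 = N · v_3 = (0, 1, -1, -1, -2)ᵀ.
Then v_1 = N · v_2 = (0, 0, 0, 1, 1)ᵀ.

Sanity check: (A − (-3)·I) v_1 = (0, 0, 0, 0, 0)ᵀ = 0. ✓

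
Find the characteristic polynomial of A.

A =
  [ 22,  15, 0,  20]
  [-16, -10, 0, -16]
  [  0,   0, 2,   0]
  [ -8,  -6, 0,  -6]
x^4 - 8*x^3 + 24*x^2 - 32*x + 16

Expanding det(x·I − A) (e.g. by cofactor expansion or by noting that A is similar to its Jordan form J, which has the same characteristic polynomial as A) gives
  χ_A(x) = x^4 - 8*x^3 + 24*x^2 - 32*x + 16
which factors as (x - 2)^4. The eigenvalues (with algebraic multiplicities) are λ = 2 with multiplicity 4.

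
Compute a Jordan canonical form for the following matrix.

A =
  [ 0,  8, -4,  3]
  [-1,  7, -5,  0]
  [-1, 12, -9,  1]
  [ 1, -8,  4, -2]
J_2(-3) ⊕ J_2(1)

The characteristic polynomial is
  det(x·I − A) = x^4 + 4*x^3 - 2*x^2 - 12*x + 9 = (x - 1)^2*(x + 3)^2

Eigenvalues and multiplicities (the geometric multiplicity of λ is n − rank(A − λI), which equals the number of Jordan blocks for λ):
  λ = -3: algebraic multiplicity = 2, geometric multiplicity = 1
  λ = 1: algebraic multiplicity = 2, geometric multiplicity = 1

Determining the block sizes for each eigenvalue:
  λ = -3: one block (gm = 1), so the single block has size am = 2 → block sizes [2]
  λ = 1: one block (gm = 1), so the single block has size am = 2 → block sizes [2]

Assembling the blocks gives a Jordan form
J =
  [-3,  1, 0, 0]
  [ 0, -3, 0, 0]
  [ 0,  0, 1, 1]
  [ 0,  0, 0, 1]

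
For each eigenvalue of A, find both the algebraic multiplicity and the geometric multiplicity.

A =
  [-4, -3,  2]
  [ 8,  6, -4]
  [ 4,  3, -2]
λ = 0: alg = 3, geom = 2

Step 1 — factor the characteristic polynomial to read off the algebraic multiplicities:
  χ_A(x) = x^3

Step 2 — compute geometric multiplicities via the rank-nullity identity g(λ) = n − rank(A − λI):
  rank(A − (0)·I) = 1, so dim ker(A − (0)·I) = n − 1 = 2

Summary:
  λ = 0: algebraic multiplicity = 3, geometric multiplicity = 2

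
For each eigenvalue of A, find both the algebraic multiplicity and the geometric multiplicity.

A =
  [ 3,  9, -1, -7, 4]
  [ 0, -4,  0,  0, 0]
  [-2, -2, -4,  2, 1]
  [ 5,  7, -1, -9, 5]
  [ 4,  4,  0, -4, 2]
λ = -4: alg = 3, geom = 2; λ = 0: alg = 2, geom = 1

Step 1 — factor the characteristic polynomial to read off the algebraic multiplicities:
  χ_A(x) = x^2*(x + 4)^3

Step 2 — compute geometric multiplicities via the rank-nullity identity g(λ) = n − rank(A − λI):
  rank(A − (-4)·I) = 3, so dim ker(A − (-4)·I) = n − 3 = 2
  rank(A − (0)·I) = 4, so dim ker(A − (0)·I) = n − 4 = 1

Summary:
  λ = -4: algebraic multiplicity = 3, geometric multiplicity = 2
  λ = 0: algebraic multiplicity = 2, geometric multiplicity = 1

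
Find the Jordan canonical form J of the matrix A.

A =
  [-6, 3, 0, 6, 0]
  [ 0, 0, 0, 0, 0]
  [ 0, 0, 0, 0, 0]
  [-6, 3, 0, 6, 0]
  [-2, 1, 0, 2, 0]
J_2(0) ⊕ J_1(0) ⊕ J_1(0) ⊕ J_1(0)

The characteristic polynomial is
  det(x·I − A) = x^5

Eigenvalues and multiplicities (the geometric multiplicity of λ is n − rank(A − λI), which equals the number of Jordan blocks for λ):
  λ = 0: algebraic multiplicity = 5, geometric multiplicity = 4

Determining the block sizes for each eigenvalue:
  λ = 0: 4 blocks summing to 5 forces exactly one block of size 2 and the rest size 1 → block sizes [2, 1, 1, 1]

Assembling the blocks gives a Jordan form
J =
  [0, 1, 0, 0, 0]
  [0, 0, 0, 0, 0]
  [0, 0, 0, 0, 0]
  [0, 0, 0, 0, 0]
  [0, 0, 0, 0, 0]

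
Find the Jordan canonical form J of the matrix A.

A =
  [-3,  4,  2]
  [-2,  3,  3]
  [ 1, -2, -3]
J_3(-1)

The characteristic polynomial is
  det(x·I − A) = x^3 + 3*x^2 + 3*x + 1 = (x + 1)^3

Eigenvalues and multiplicities (the geometric multiplicity of λ is n − rank(A − λI), which equals the number of Jordan blocks for λ):
  λ = -1: algebraic multiplicity = 3, geometric multiplicity = 1

Determining the block sizes for each eigenvalue:
  λ = -1: one block (gm = 1), so the single block has size am = 3 → block sizes [3]

Assembling the blocks gives a Jordan form
J =
  [-1,  1,  0]
  [ 0, -1,  1]
  [ 0,  0, -1]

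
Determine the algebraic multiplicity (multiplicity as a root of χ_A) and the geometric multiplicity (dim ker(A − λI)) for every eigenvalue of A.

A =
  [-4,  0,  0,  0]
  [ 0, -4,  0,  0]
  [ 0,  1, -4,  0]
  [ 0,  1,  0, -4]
λ = -4: alg = 4, geom = 3

Step 1 — factor the characteristic polynomial to read off the algebraic multiplicities:
  χ_A(x) = (x + 4)^4

Step 2 — compute geometric multiplicities via the rank-nullity identity g(λ) = n − rank(A − λI):
  rank(A − (-4)·I) = 1, so dim ker(A − (-4)·I) = n − 1 = 3

Summary:
  λ = -4: algebraic multiplicity = 4, geometric multiplicity = 3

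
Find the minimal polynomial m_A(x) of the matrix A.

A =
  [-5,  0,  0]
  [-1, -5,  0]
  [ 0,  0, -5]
x^2 + 10*x + 25

The characteristic polynomial is χ_A(x) = (x + 5)^3, so the eigenvalues are known. The minimal polynomial is
  m_A(x) = Π_λ (x − λ)^{k_λ}
where k_λ is the size of the *largest* Jordan block for λ (equivalently, the smallest k with (A − λI)^k v = 0 for every generalised eigenvector v of λ).

  λ = -5: largest Jordan block has size 2, contributing (x + 5)^2

So m_A(x) = (x + 5)^2 = x^2 + 10*x + 25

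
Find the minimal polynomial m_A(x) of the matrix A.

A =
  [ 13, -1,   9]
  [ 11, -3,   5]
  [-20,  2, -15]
x^3 + 5*x^2 - 8*x - 48

The characteristic polynomial is χ_A(x) = (x - 3)*(x + 4)^2, so the eigenvalues are known. The minimal polynomial is
  m_A(x) = Π_λ (x − λ)^{k_λ}
where k_λ is the size of the *largest* Jordan block for λ (equivalently, the smallest k with (A − λI)^k v = 0 for every generalised eigenvector v of λ).

  λ = -4: largest Jordan block has size 2, contributing (x + 4)^2
  λ = 3: largest Jordan block has size 1, contributing (x − 3)

So m_A(x) = (x - 3)*(x + 4)^2 = x^3 + 5*x^2 - 8*x - 48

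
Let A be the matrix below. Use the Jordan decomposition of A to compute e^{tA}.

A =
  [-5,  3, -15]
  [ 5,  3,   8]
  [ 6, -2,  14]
e^{tA} =
  [3*t^2*exp(4*t) - 9*t*exp(4*t) + exp(4*t), 3*t*exp(4*t), 9*t^2*exp(4*t)/2 - 15*t*exp(4*t)]
  [-t^2*exp(4*t) + 5*t*exp(4*t), -t*exp(4*t) + exp(4*t), -3*t^2*exp(4*t)/2 + 8*t*exp(4*t)]
  [-2*t^2*exp(4*t) + 6*t*exp(4*t), -2*t*exp(4*t), -3*t^2*exp(4*t) + 10*t*exp(4*t) + exp(4*t)]

Strategy: write A = P · J · P⁻¹ where J is a Jordan canonical form, so e^{tA} = P · e^{tJ} · P⁻¹, and e^{tJ} can be computed block-by-block.

A has Jordan form
J =
  [4, 1, 0]
  [0, 4, 1]
  [0, 0, 4]
(up to reordering of blocks).

Per-block formulas:
  For a 3×3 Jordan block J_3(4): exp(t · J_3(4)) = e^(4t)·(I + t·N + (t^2/2)·N^2), where N is the 3×3 nilpotent shift.

After assembling e^{tJ} and conjugating by P, we get:

e^{tA} =
  [3*t^2*exp(4*t) - 9*t*exp(4*t) + exp(4*t), 3*t*exp(4*t), 9*t^2*exp(4*t)/2 - 15*t*exp(4*t)]
  [-t^2*exp(4*t) + 5*t*exp(4*t), -t*exp(4*t) + exp(4*t), -3*t^2*exp(4*t)/2 + 8*t*exp(4*t)]
  [-2*t^2*exp(4*t) + 6*t*exp(4*t), -2*t*exp(4*t), -3*t^2*exp(4*t) + 10*t*exp(4*t) + exp(4*t)]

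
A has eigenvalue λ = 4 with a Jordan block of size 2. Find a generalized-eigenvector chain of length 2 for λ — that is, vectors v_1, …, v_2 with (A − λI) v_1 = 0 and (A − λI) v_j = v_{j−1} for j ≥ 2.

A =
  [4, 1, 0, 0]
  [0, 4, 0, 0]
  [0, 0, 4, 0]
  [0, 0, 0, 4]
A Jordan chain for λ = 4 of length 2:
v_1 = (1, 0, 0, 0)ᵀ
v_2 = (0, 1, 0, 0)ᵀ

Let N = A − (4)·I. We want v_2 with N^2 v_2 = 0 but N^1 v_2 ≠ 0; then v_{j-1} := N · v_j for j = 2, …, 2.

Pick v_2 = (0, 1, 0, 0)ᵀ.
Then v_1 = N · v_2 = (1, 0, 0, 0)ᵀ.

Sanity check: (A − (4)·I) v_1 = (0, 0, 0, 0)ᵀ = 0. ✓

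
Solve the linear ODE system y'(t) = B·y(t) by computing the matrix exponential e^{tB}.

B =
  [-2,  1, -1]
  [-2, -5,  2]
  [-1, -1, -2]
e^{tB} =
  [t*exp(-3*t) + exp(-3*t), t*exp(-3*t), -t*exp(-3*t)]
  [-2*t*exp(-3*t), -2*t*exp(-3*t) + exp(-3*t), 2*t*exp(-3*t)]
  [-t*exp(-3*t), -t*exp(-3*t), t*exp(-3*t) + exp(-3*t)]

Strategy: write B = P · J · P⁻¹ where J is a Jordan canonical form, so e^{tB} = P · e^{tJ} · P⁻¹, and e^{tJ} can be computed block-by-block.

B has Jordan form
J =
  [-3,  1,  0]
  [ 0, -3,  0]
  [ 0,  0, -3]
(up to reordering of blocks).

Per-block formulas:
  For a 2×2 Jordan block J_2(-3): exp(t · J_2(-3)) = e^(-3t)·(I + t·N), where N is the 2×2 nilpotent shift.
  For a 1×1 block at λ = -3: exp(t · [-3]) = [e^(-3t)].

After assembling e^{tJ} and conjugating by P, we get:

e^{tB} =
  [t*exp(-3*t) + exp(-3*t), t*exp(-3*t), -t*exp(-3*t)]
  [-2*t*exp(-3*t), -2*t*exp(-3*t) + exp(-3*t), 2*t*exp(-3*t)]
  [-t*exp(-3*t), -t*exp(-3*t), t*exp(-3*t) + exp(-3*t)]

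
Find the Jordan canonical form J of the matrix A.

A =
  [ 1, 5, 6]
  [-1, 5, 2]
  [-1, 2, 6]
J_3(4)

The characteristic polynomial is
  det(x·I − A) = x^3 - 12*x^2 + 48*x - 64 = (x - 4)^3

Eigenvalues and multiplicities (the geometric multiplicity of λ is n − rank(A − λI), which equals the number of Jordan blocks for λ):
  λ = 4: algebraic multiplicity = 3, geometric multiplicity = 1

Determining the block sizes for each eigenvalue:
  λ = 4: one block (gm = 1), so the single block has size am = 3 → block sizes [3]

Assembling the blocks gives a Jordan form
J =
  [4, 1, 0]
  [0, 4, 1]
  [0, 0, 4]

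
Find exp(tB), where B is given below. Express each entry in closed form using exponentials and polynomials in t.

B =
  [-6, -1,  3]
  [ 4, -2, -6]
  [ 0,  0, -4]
e^{tB} =
  [-2*t*exp(-4*t) + exp(-4*t), -t*exp(-4*t), 3*t*exp(-4*t)]
  [4*t*exp(-4*t), 2*t*exp(-4*t) + exp(-4*t), -6*t*exp(-4*t)]
  [0, 0, exp(-4*t)]

Strategy: write B = P · J · P⁻¹ where J is a Jordan canonical form, so e^{tB} = P · e^{tJ} · P⁻¹, and e^{tJ} can be computed block-by-block.

B has Jordan form
J =
  [-4,  1,  0]
  [ 0, -4,  0]
  [ 0,  0, -4]
(up to reordering of blocks).

Per-block formulas:
  For a 1×1 block at λ = -4: exp(t · [-4]) = [e^(-4t)].
  For a 2×2 Jordan block J_2(-4): exp(t · J_2(-4)) = e^(-4t)·(I + t·N), where N is the 2×2 nilpotent shift.

After assembling e^{tJ} and conjugating by P, we get:

e^{tB} =
  [-2*t*exp(-4*t) + exp(-4*t), -t*exp(-4*t), 3*t*exp(-4*t)]
  [4*t*exp(-4*t), 2*t*exp(-4*t) + exp(-4*t), -6*t*exp(-4*t)]
  [0, 0, exp(-4*t)]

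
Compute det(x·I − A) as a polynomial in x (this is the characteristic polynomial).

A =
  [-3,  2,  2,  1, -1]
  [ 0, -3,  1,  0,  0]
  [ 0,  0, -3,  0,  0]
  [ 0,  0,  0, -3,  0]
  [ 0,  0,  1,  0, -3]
x^5 + 15*x^4 + 90*x^3 + 270*x^2 + 405*x + 243

Expanding det(x·I − A) (e.g. by cofactor expansion or by noting that A is similar to its Jordan form J, which has the same characteristic polynomial as A) gives
  χ_A(x) = x^5 + 15*x^4 + 90*x^3 + 270*x^2 + 405*x + 243
which factors as (x + 3)^5. The eigenvalues (with algebraic multiplicities) are λ = -3 with multiplicity 5.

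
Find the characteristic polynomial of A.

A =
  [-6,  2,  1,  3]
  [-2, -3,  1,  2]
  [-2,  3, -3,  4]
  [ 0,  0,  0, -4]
x^4 + 16*x^3 + 96*x^2 + 256*x + 256

Expanding det(x·I − A) (e.g. by cofactor expansion or by noting that A is similar to its Jordan form J, which has the same characteristic polynomial as A) gives
  χ_A(x) = x^4 + 16*x^3 + 96*x^2 + 256*x + 256
which factors as (x + 4)^4. The eigenvalues (with algebraic multiplicities) are λ = -4 with multiplicity 4.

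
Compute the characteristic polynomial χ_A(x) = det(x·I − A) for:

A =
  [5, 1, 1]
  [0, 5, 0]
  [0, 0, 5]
x^3 - 15*x^2 + 75*x - 125

Expanding det(x·I − A) (e.g. by cofactor expansion or by noting that A is similar to its Jordan form J, which has the same characteristic polynomial as A) gives
  χ_A(x) = x^3 - 15*x^2 + 75*x - 125
which factors as (x - 5)^3. The eigenvalues (with algebraic multiplicities) are λ = 5 with multiplicity 3.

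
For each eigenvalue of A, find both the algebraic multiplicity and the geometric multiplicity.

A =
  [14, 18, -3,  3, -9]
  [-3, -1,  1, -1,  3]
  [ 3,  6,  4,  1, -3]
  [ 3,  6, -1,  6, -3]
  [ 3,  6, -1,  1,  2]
λ = 5: alg = 5, geom = 4

Step 1 — factor the characteristic polynomial to read off the algebraic multiplicities:
  χ_A(x) = (x - 5)^5

Step 2 — compute geometric multiplicities via the rank-nullity identity g(λ) = n − rank(A − λI):
  rank(A − (5)·I) = 1, so dim ker(A − (5)·I) = n − 1 = 4

Summary:
  λ = 5: algebraic multiplicity = 5, geometric multiplicity = 4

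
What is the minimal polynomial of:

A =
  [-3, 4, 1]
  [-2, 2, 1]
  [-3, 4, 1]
x^3

The characteristic polynomial is χ_A(x) = x^3, so the eigenvalues are known. The minimal polynomial is
  m_A(x) = Π_λ (x − λ)^{k_λ}
where k_λ is the size of the *largest* Jordan block for λ (equivalently, the smallest k with (A − λI)^k v = 0 for every generalised eigenvector v of λ).

  λ = 0: largest Jordan block has size 3, contributing (x − 0)^3

So m_A(x) = x^3 = x^3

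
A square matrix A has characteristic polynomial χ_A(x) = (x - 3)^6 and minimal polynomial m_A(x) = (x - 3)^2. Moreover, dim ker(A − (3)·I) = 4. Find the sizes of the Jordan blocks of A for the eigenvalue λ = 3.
Block sizes for λ = 3: [2, 2, 1, 1]

Step 1 — from the characteristic polynomial, algebraic multiplicity of λ = 3 is 6. From dim ker(A − (3)·I) = 4, there are exactly 4 Jordan blocks for λ = 3.
Step 2 — from the minimal polynomial, the factor (x − 3)^2 tells us the largest block for λ = 3 has size 2.
Step 3 — with total size 6, 4 blocks, and largest block 2, the block sizes (in nonincreasing order) are [2, 2, 1, 1].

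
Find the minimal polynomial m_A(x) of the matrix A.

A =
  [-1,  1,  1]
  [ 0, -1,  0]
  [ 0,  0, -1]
x^2 + 2*x + 1

The characteristic polynomial is χ_A(x) = (x + 1)^3, so the eigenvalues are known. The minimal polynomial is
  m_A(x) = Π_λ (x − λ)^{k_λ}
where k_λ is the size of the *largest* Jordan block for λ (equivalently, the smallest k with (A − λI)^k v = 0 for every generalised eigenvector v of λ).

  λ = -1: largest Jordan block has size 2, contributing (x + 1)^2

So m_A(x) = (x + 1)^2 = x^2 + 2*x + 1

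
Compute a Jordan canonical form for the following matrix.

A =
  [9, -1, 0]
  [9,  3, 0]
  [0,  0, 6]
J_2(6) ⊕ J_1(6)

The characteristic polynomial is
  det(x·I − A) = x^3 - 18*x^2 + 108*x - 216 = (x - 6)^3

Eigenvalues and multiplicities (the geometric multiplicity of λ is n − rank(A − λI), which equals the number of Jordan blocks for λ):
  λ = 6: algebraic multiplicity = 3, geometric multiplicity = 2

Determining the block sizes for each eigenvalue:
  λ = 6: 2 blocks summing to 3 forces exactly one block of size 2 and the rest size 1 → block sizes [2, 1]

Assembling the blocks gives a Jordan form
J =
  [6, 1, 0]
  [0, 6, 0]
  [0, 0, 6]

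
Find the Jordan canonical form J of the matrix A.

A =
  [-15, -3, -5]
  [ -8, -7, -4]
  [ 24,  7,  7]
J_3(-5)

The characteristic polynomial is
  det(x·I − A) = x^3 + 15*x^2 + 75*x + 125 = (x + 5)^3

Eigenvalues and multiplicities (the geometric multiplicity of λ is n − rank(A − λI), which equals the number of Jordan blocks for λ):
  λ = -5: algebraic multiplicity = 3, geometric multiplicity = 1

Determining the block sizes for each eigenvalue:
  λ = -5: one block (gm = 1), so the single block has size am = 3 → block sizes [3]

Assembling the blocks gives a Jordan form
J =
  [-5,  1,  0]
  [ 0, -5,  1]
  [ 0,  0, -5]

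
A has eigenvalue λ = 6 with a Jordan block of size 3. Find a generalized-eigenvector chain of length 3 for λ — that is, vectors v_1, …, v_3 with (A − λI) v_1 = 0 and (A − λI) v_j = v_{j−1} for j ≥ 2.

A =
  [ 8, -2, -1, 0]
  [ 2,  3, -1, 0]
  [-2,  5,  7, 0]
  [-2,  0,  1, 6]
A Jordan chain for λ = 6 of length 3:
v_1 = (2, 0, 4, -6)ᵀ
v_2 = (2, 2, -2, -2)ᵀ
v_3 = (1, 0, 0, 0)ᵀ

Let N = A − (6)·I. We want v_3 with N^3 v_3 = 0 but N^2 v_3 ≠ 0; then v_{j-1} := N · v_j for j = 3, …, 2.

Pick v_3 = (1, 0, 0, 0)ᵀ.
Then v_2 = N · v_3 = (2, 2, -2, -2)ᵀ.
Then v_1 = N · v_2 = (2, 0, 4, -6)ᵀ.

Sanity check: (A − (6)·I) v_1 = (0, 0, 0, 0)ᵀ = 0. ✓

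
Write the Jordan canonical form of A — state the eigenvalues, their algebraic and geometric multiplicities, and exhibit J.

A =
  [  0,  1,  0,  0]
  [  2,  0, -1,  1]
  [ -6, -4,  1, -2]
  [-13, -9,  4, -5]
J_3(-1) ⊕ J_1(-1)

The characteristic polynomial is
  det(x·I − A) = x^4 + 4*x^3 + 6*x^2 + 4*x + 1 = (x + 1)^4

Eigenvalues and multiplicities (the geometric multiplicity of λ is n − rank(A − λI), which equals the number of Jordan blocks for λ):
  λ = -1: algebraic multiplicity = 4, geometric multiplicity = 2

Determining the block sizes for each eigenvalue:
  λ = -1: with am = 4 and gm = 2, the partition is not yet determined (e.g. several partitions of 4 into 2 parts exist). Let N = A − (-1)·I. Computing rank(N^1) = 2, rank(N^2) = 1, rank(N^3) = 0; the number of blocks of size ≥ j is rank(N^{j−1}) − rank(N^j), giving [2, 1, 1]. So we have 1 block(s) of size 3, 1 block(s) of size 1 → block sizes [3, 1]

Assembling the blocks gives a Jordan form
J =
  [-1,  1,  0,  0]
  [ 0, -1,  1,  0]
  [ 0,  0, -1,  0]
  [ 0,  0,  0, -1]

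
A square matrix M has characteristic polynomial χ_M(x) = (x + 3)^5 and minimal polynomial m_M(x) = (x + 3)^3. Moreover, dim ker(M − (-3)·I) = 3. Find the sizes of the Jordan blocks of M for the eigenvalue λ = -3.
Block sizes for λ = -3: [3, 1, 1]

Step 1 — from the characteristic polynomial, algebraic multiplicity of λ = -3 is 5. From dim ker(M − (-3)·I) = 3, there are exactly 3 Jordan blocks for λ = -3.
Step 2 — from the minimal polynomial, the factor (x + 3)^3 tells us the largest block for λ = -3 has size 3.
Step 3 — with total size 5, 3 blocks, and largest block 3, the block sizes (in nonincreasing order) are [3, 1, 1].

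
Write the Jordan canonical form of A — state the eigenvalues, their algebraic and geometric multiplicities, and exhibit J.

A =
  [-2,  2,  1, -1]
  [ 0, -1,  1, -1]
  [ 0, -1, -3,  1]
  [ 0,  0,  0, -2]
J_3(-2) ⊕ J_1(-2)

The characteristic polynomial is
  det(x·I − A) = x^4 + 8*x^3 + 24*x^2 + 32*x + 16 = (x + 2)^4

Eigenvalues and multiplicities (the geometric multiplicity of λ is n − rank(A − λI), which equals the number of Jordan blocks for λ):
  λ = -2: algebraic multiplicity = 4, geometric multiplicity = 2

Determining the block sizes for each eigenvalue:
  λ = -2: with am = 4 and gm = 2, the partition is not yet determined (e.g. several partitions of 4 into 2 parts exist). Let N = A − (-2)·I. Computing rank(N^1) = 2, rank(N^2) = 1, rank(N^3) = 0; the number of blocks of size ≥ j is rank(N^{j−1}) − rank(N^j), giving [2, 1, 1]. So we have 1 block(s) of size 3, 1 block(s) of size 1 → block sizes [3, 1]

Assembling the blocks gives a Jordan form
J =
  [-2,  1,  0,  0]
  [ 0, -2,  1,  0]
  [ 0,  0, -2,  0]
  [ 0,  0,  0, -2]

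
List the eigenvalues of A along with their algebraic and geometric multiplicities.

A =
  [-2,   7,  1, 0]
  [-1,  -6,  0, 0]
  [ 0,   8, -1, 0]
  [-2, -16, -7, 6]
λ = -3: alg = 3, geom = 1; λ = 6: alg = 1, geom = 1

Step 1 — factor the characteristic polynomial to read off the algebraic multiplicities:
  χ_A(x) = (x - 6)*(x + 3)^3

Step 2 — compute geometric multiplicities via the rank-nullity identity g(λ) = n − rank(A − λI):
  rank(A − (-3)·I) = 3, so dim ker(A − (-3)·I) = n − 3 = 1
  rank(A − (6)·I) = 3, so dim ker(A − (6)·I) = n − 3 = 1

Summary:
  λ = -3: algebraic multiplicity = 3, geometric multiplicity = 1
  λ = 6: algebraic multiplicity = 1, geometric multiplicity = 1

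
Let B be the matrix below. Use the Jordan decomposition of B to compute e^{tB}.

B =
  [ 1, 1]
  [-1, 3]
e^{tB} =
  [-t*exp(2*t) + exp(2*t), t*exp(2*t)]
  [-t*exp(2*t), t*exp(2*t) + exp(2*t)]

Strategy: write B = P · J · P⁻¹ where J is a Jordan canonical form, so e^{tB} = P · e^{tJ} · P⁻¹, and e^{tJ} can be computed block-by-block.

B has Jordan form
J =
  [2, 1]
  [0, 2]
(up to reordering of blocks).

Per-block formulas:
  For a 2×2 Jordan block J_2(2): exp(t · J_2(2)) = e^(2t)·(I + t·N), where N is the 2×2 nilpotent shift.

After assembling e^{tJ} and conjugating by P, we get:

e^{tB} =
  [-t*exp(2*t) + exp(2*t), t*exp(2*t)]
  [-t*exp(2*t), t*exp(2*t) + exp(2*t)]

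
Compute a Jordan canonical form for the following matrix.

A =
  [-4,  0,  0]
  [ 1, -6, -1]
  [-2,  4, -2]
J_2(-4) ⊕ J_1(-4)

The characteristic polynomial is
  det(x·I − A) = x^3 + 12*x^2 + 48*x + 64 = (x + 4)^3

Eigenvalues and multiplicities (the geometric multiplicity of λ is n − rank(A − λI), which equals the number of Jordan blocks for λ):
  λ = -4: algebraic multiplicity = 3, geometric multiplicity = 2

Determining the block sizes for each eigenvalue:
  λ = -4: 2 blocks summing to 3 forces exactly one block of size 2 and the rest size 1 → block sizes [2, 1]

Assembling the blocks gives a Jordan form
J =
  [-4,  1,  0]
  [ 0, -4,  0]
  [ 0,  0, -4]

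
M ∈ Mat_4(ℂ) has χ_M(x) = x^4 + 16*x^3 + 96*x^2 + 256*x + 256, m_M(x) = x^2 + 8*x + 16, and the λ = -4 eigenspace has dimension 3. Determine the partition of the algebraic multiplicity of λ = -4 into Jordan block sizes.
Block sizes for λ = -4: [2, 1, 1]

Step 1 — from the characteristic polynomial, algebraic multiplicity of λ = -4 is 4. From dim ker(M − (-4)·I) = 3, there are exactly 3 Jordan blocks for λ = -4.
Step 2 — from the minimal polynomial, the factor (x + 4)^2 tells us the largest block for λ = -4 has size 2.
Step 3 — with total size 4, 3 blocks, and largest block 2, the block sizes (in nonincreasing order) are [2, 1, 1].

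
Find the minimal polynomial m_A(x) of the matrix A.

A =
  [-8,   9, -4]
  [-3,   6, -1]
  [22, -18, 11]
x^3 - 9*x^2 + 27*x - 27

The characteristic polynomial is χ_A(x) = (x - 3)^3, so the eigenvalues are known. The minimal polynomial is
  m_A(x) = Π_λ (x − λ)^{k_λ}
where k_λ is the size of the *largest* Jordan block for λ (equivalently, the smallest k with (A − λI)^k v = 0 for every generalised eigenvector v of λ).

  λ = 3: largest Jordan block has size 3, contributing (x − 3)^3

So m_A(x) = (x - 3)^3 = x^3 - 9*x^2 + 27*x - 27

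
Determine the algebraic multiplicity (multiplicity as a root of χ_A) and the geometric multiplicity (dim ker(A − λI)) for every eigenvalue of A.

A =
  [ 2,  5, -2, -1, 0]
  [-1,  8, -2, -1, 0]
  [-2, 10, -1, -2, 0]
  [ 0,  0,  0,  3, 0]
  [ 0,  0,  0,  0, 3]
λ = 3: alg = 5, geom = 4

Step 1 — factor the characteristic polynomial to read off the algebraic multiplicities:
  χ_A(x) = (x - 3)^5

Step 2 — compute geometric multiplicities via the rank-nullity identity g(λ) = n − rank(A − λI):
  rank(A − (3)·I) = 1, so dim ker(A − (3)·I) = n − 1 = 4

Summary:
  λ = 3: algebraic multiplicity = 5, geometric multiplicity = 4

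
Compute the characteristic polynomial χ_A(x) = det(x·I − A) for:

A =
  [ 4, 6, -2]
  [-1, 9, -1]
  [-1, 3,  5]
x^3 - 18*x^2 + 108*x - 216

Expanding det(x·I − A) (e.g. by cofactor expansion or by noting that A is similar to its Jordan form J, which has the same characteristic polynomial as A) gives
  χ_A(x) = x^3 - 18*x^2 + 108*x - 216
which factors as (x - 6)^3. The eigenvalues (with algebraic multiplicities) are λ = 6 with multiplicity 3.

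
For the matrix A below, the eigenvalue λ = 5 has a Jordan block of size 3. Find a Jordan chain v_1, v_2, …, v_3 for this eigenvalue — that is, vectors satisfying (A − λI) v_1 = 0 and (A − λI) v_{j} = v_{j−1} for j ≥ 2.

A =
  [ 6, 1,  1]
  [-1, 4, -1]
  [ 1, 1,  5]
A Jordan chain for λ = 5 of length 3:
v_1 = (1, -1, 0)ᵀ
v_2 = (1, -1, 1)ᵀ
v_3 = (1, 0, 0)ᵀ

Let N = A − (5)·I. We want v_3 with N^3 v_3 = 0 but N^2 v_3 ≠ 0; then v_{j-1} := N · v_j for j = 3, …, 2.

Pick v_3 = (1, 0, 0)ᵀ.
Then v_2 = N · v_3 = (1, -1, 1)ᵀ.
Then v_1 = N · v_2 = (1, -1, 0)ᵀ.

Sanity check: (A − (5)·I) v_1 = (0, 0, 0)ᵀ = 0. ✓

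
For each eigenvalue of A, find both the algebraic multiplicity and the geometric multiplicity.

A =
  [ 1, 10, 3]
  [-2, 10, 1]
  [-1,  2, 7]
λ = 6: alg = 3, geom = 1

Step 1 — factor the characteristic polynomial to read off the algebraic multiplicities:
  χ_A(x) = (x - 6)^3

Step 2 — compute geometric multiplicities via the rank-nullity identity g(λ) = n − rank(A − λI):
  rank(A − (6)·I) = 2, so dim ker(A − (6)·I) = n − 2 = 1

Summary:
  λ = 6: algebraic multiplicity = 3, geometric multiplicity = 1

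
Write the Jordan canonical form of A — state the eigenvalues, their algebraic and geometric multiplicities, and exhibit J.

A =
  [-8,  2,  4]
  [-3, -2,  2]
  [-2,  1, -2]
J_3(-4)

The characteristic polynomial is
  det(x·I − A) = x^3 + 12*x^2 + 48*x + 64 = (x + 4)^3

Eigenvalues and multiplicities (the geometric multiplicity of λ is n − rank(A − λI), which equals the number of Jordan blocks for λ):
  λ = -4: algebraic multiplicity = 3, geometric multiplicity = 1

Determining the block sizes for each eigenvalue:
  λ = -4: one block (gm = 1), so the single block has size am = 3 → block sizes [3]

Assembling the blocks gives a Jordan form
J =
  [-4,  1,  0]
  [ 0, -4,  1]
  [ 0,  0, -4]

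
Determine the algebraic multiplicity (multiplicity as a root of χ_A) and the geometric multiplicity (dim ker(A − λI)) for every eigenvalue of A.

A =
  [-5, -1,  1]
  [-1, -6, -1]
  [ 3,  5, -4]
λ = -5: alg = 3, geom = 1

Step 1 — factor the characteristic polynomial to read off the algebraic multiplicities:
  χ_A(x) = (x + 5)^3

Step 2 — compute geometric multiplicities via the rank-nullity identity g(λ) = n − rank(A − λI):
  rank(A − (-5)·I) = 2, so dim ker(A − (-5)·I) = n − 2 = 1

Summary:
  λ = -5: algebraic multiplicity = 3, geometric multiplicity = 1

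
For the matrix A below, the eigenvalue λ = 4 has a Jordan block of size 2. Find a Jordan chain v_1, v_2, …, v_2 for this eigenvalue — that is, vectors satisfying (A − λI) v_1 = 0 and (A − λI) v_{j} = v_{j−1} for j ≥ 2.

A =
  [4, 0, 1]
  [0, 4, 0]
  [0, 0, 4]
A Jordan chain for λ = 4 of length 2:
v_1 = (1, 0, 0)ᵀ
v_2 = (0, 0, 1)ᵀ

Let N = A − (4)·I. We want v_2 with N^2 v_2 = 0 but N^1 v_2 ≠ 0; then v_{j-1} := N · v_j for j = 2, …, 2.

Pick v_2 = (0, 0, 1)ᵀ.
Then v_1 = N · v_2 = (1, 0, 0)ᵀ.

Sanity check: (A − (4)·I) v_1 = (0, 0, 0)ᵀ = 0. ✓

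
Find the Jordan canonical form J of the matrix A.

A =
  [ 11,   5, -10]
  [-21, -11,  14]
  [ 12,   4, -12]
J_2(-4) ⊕ J_1(-4)

The characteristic polynomial is
  det(x·I − A) = x^3 + 12*x^2 + 48*x + 64 = (x + 4)^3

Eigenvalues and multiplicities (the geometric multiplicity of λ is n − rank(A − λI), which equals the number of Jordan blocks for λ):
  λ = -4: algebraic multiplicity = 3, geometric multiplicity = 2

Determining the block sizes for each eigenvalue:
  λ = -4: 2 blocks summing to 3 forces exactly one block of size 2 and the rest size 1 → block sizes [2, 1]

Assembling the blocks gives a Jordan form
J =
  [-4,  1,  0]
  [ 0, -4,  0]
  [ 0,  0, -4]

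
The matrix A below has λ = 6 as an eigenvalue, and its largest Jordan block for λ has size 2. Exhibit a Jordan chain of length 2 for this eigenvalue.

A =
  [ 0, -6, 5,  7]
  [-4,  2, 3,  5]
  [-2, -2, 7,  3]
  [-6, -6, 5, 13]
A Jordan chain for λ = 6 of length 2:
v_1 = (-1, -1, -1, -1)ᵀ
v_2 = (1, 0, 1, 0)ᵀ

Let N = A − (6)·I. We want v_2 with N^2 v_2 = 0 but N^1 v_2 ≠ 0; then v_{j-1} := N · v_j for j = 2, …, 2.

Pick v_2 = (1, 0, 1, 0)ᵀ.
Then v_1 = N · v_2 = (-1, -1, -1, -1)ᵀ.

Sanity check: (A − (6)·I) v_1 = (0, 0, 0, 0)ᵀ = 0. ✓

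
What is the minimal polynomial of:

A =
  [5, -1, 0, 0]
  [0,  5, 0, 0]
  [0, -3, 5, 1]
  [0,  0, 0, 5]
x^2 - 10*x + 25

The characteristic polynomial is χ_A(x) = (x - 5)^4, so the eigenvalues are known. The minimal polynomial is
  m_A(x) = Π_λ (x − λ)^{k_λ}
where k_λ is the size of the *largest* Jordan block for λ (equivalently, the smallest k with (A − λI)^k v = 0 for every generalised eigenvector v of λ).

  λ = 5: largest Jordan block has size 2, contributing (x − 5)^2

So m_A(x) = (x - 5)^2 = x^2 - 10*x + 25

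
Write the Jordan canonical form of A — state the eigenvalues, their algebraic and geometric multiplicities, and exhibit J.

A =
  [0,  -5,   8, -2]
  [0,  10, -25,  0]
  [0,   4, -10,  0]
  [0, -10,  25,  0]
J_3(0) ⊕ J_1(0)

The characteristic polynomial is
  det(x·I − A) = x^4

Eigenvalues and multiplicities (the geometric multiplicity of λ is n − rank(A − λI), which equals the number of Jordan blocks for λ):
  λ = 0: algebraic multiplicity = 4, geometric multiplicity = 2

Determining the block sizes for each eigenvalue:
  λ = 0: with am = 4 and gm = 2, the partition is not yet determined (e.g. several partitions of 4 into 2 parts exist). Let N = A − (0)·I. Computing rank(N^1) = 2, rank(N^2) = 1, rank(N^3) = 0; the number of blocks of size ≥ j is rank(N^{j−1}) − rank(N^j), giving [2, 1, 1]. So we have 1 block(s) of size 3, 1 block(s) of size 1 → block sizes [3, 1]

Assembling the blocks gives a Jordan form
J =
  [0, 1, 0, 0]
  [0, 0, 1, 0]
  [0, 0, 0, 0]
  [0, 0, 0, 0]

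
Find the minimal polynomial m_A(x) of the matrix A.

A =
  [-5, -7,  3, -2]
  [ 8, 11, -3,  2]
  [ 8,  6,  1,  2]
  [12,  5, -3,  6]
x^4 - 13*x^3 + 63*x^2 - 135*x + 108

The characteristic polynomial is χ_A(x) = (x - 4)*(x - 3)^3, so the eigenvalues are known. The minimal polynomial is
  m_A(x) = Π_λ (x − λ)^{k_λ}
where k_λ is the size of the *largest* Jordan block for λ (equivalently, the smallest k with (A − λI)^k v = 0 for every generalised eigenvector v of λ).

  λ = 3: largest Jordan block has size 3, contributing (x − 3)^3
  λ = 4: largest Jordan block has size 1, contributing (x − 4)

So m_A(x) = (x - 4)*(x - 3)^3 = x^4 - 13*x^3 + 63*x^2 - 135*x + 108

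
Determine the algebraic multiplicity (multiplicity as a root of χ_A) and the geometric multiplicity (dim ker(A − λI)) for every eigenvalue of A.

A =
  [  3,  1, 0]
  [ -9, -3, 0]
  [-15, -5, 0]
λ = 0: alg = 3, geom = 2

Step 1 — factor the characteristic polynomial to read off the algebraic multiplicities:
  χ_A(x) = x^3

Step 2 — compute geometric multiplicities via the rank-nullity identity g(λ) = n − rank(A − λI):
  rank(A − (0)·I) = 1, so dim ker(A − (0)·I) = n − 1 = 2

Summary:
  λ = 0: algebraic multiplicity = 3, geometric multiplicity = 2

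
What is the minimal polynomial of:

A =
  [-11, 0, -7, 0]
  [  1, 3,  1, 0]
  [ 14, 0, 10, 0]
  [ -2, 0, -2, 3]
x^3 - 2*x^2 - 15*x + 36

The characteristic polynomial is χ_A(x) = (x - 3)^3*(x + 4), so the eigenvalues are known. The minimal polynomial is
  m_A(x) = Π_λ (x − λ)^{k_λ}
where k_λ is the size of the *largest* Jordan block for λ (equivalently, the smallest k with (A − λI)^k v = 0 for every generalised eigenvector v of λ).

  λ = -4: largest Jordan block has size 1, contributing (x + 4)
  λ = 3: largest Jordan block has size 2, contributing (x − 3)^2

So m_A(x) = (x - 3)^2*(x + 4) = x^3 - 2*x^2 - 15*x + 36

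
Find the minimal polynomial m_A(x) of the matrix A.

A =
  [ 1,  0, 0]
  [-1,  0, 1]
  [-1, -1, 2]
x^2 - 2*x + 1

The characteristic polynomial is χ_A(x) = (x - 1)^3, so the eigenvalues are known. The minimal polynomial is
  m_A(x) = Π_λ (x − λ)^{k_λ}
where k_λ is the size of the *largest* Jordan block for λ (equivalently, the smallest k with (A − λI)^k v = 0 for every generalised eigenvector v of λ).

  λ = 1: largest Jordan block has size 2, contributing (x − 1)^2

So m_A(x) = (x - 1)^2 = x^2 - 2*x + 1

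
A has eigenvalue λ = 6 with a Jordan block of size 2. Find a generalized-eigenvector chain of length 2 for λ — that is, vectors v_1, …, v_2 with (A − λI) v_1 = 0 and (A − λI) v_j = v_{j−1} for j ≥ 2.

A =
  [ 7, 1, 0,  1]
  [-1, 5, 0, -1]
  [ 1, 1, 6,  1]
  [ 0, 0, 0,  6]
A Jordan chain for λ = 6 of length 2:
v_1 = (1, -1, 1, 0)ᵀ
v_2 = (1, 0, 0, 0)ᵀ

Let N = A − (6)·I. We want v_2 with N^2 v_2 = 0 but N^1 v_2 ≠ 0; then v_{j-1} := N · v_j for j = 2, …, 2.

Pick v_2 = (1, 0, 0, 0)ᵀ.
Then v_1 = N · v_2 = (1, -1, 1, 0)ᵀ.

Sanity check: (A − (6)·I) v_1 = (0, 0, 0, 0)ᵀ = 0. ✓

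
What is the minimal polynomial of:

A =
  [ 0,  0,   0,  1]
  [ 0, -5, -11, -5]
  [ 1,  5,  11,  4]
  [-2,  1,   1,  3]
x^4 - 9*x^3 + 21*x^2 - 19*x + 6

The characteristic polynomial is χ_A(x) = (x - 6)*(x - 1)^3, so the eigenvalues are known. The minimal polynomial is
  m_A(x) = Π_λ (x − λ)^{k_λ}
where k_λ is the size of the *largest* Jordan block for λ (equivalently, the smallest k with (A − λI)^k v = 0 for every generalised eigenvector v of λ).

  λ = 1: largest Jordan block has size 3, contributing (x − 1)^3
  λ = 6: largest Jordan block has size 1, contributing (x − 6)

So m_A(x) = (x - 6)*(x - 1)^3 = x^4 - 9*x^3 + 21*x^2 - 19*x + 6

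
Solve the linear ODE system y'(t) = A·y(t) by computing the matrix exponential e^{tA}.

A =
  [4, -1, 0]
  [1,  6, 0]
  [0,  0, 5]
e^{tA} =
  [-t*exp(5*t) + exp(5*t), -t*exp(5*t), 0]
  [t*exp(5*t), t*exp(5*t) + exp(5*t), 0]
  [0, 0, exp(5*t)]

Strategy: write A = P · J · P⁻¹ where J is a Jordan canonical form, so e^{tA} = P · e^{tJ} · P⁻¹, and e^{tJ} can be computed block-by-block.

A has Jordan form
J =
  [5, 1, 0]
  [0, 5, 0]
  [0, 0, 5]
(up to reordering of blocks).

Per-block formulas:
  For a 1×1 block at λ = 5: exp(t · [5]) = [e^(5t)].
  For a 2×2 Jordan block J_2(5): exp(t · J_2(5)) = e^(5t)·(I + t·N), where N is the 2×2 nilpotent shift.

After assembling e^{tJ} and conjugating by P, we get:

e^{tA} =
  [-t*exp(5*t) + exp(5*t), -t*exp(5*t), 0]
  [t*exp(5*t), t*exp(5*t) + exp(5*t), 0]
  [0, 0, exp(5*t)]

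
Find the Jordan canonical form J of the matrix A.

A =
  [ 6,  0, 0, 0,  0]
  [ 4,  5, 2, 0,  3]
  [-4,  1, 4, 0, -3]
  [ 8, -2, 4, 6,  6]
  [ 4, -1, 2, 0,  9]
J_2(6) ⊕ J_1(6) ⊕ J_1(6) ⊕ J_1(6)

The characteristic polynomial is
  det(x·I − A) = x^5 - 30*x^4 + 360*x^3 - 2160*x^2 + 6480*x - 7776 = (x - 6)^5

Eigenvalues and multiplicities (the geometric multiplicity of λ is n − rank(A − λI), which equals the number of Jordan blocks for λ):
  λ = 6: algebraic multiplicity = 5, geometric multiplicity = 4

Determining the block sizes for each eigenvalue:
  λ = 6: 4 blocks summing to 5 forces exactly one block of size 2 and the rest size 1 → block sizes [2, 1, 1, 1]

Assembling the blocks gives a Jordan form
J =
  [6, 1, 0, 0, 0]
  [0, 6, 0, 0, 0]
  [0, 0, 6, 0, 0]
  [0, 0, 0, 6, 0]
  [0, 0, 0, 0, 6]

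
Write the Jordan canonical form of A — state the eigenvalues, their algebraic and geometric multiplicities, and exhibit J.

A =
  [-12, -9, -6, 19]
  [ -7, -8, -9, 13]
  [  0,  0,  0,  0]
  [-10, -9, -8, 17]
J_2(-2) ⊕ J_1(0) ⊕ J_1(1)

The characteristic polynomial is
  det(x·I − A) = x^4 + 3*x^3 - 4*x = x*(x - 1)*(x + 2)^2

Eigenvalues and multiplicities (the geometric multiplicity of λ is n − rank(A − λI), which equals the number of Jordan blocks for λ):
  λ = -2: algebraic multiplicity = 2, geometric multiplicity = 1
  λ = 0: algebraic multiplicity = 1, geometric multiplicity = 1
  λ = 1: algebraic multiplicity = 1, geometric multiplicity = 1

Determining the block sizes for each eigenvalue:
  λ = -2: one block (gm = 1), so the single block has size am = 2 → block sizes [2]
  λ = 0: one block (gm = 1), so the single block has size am = 1 → block sizes [1]
  λ = 1: one block (gm = 1), so the single block has size am = 1 → block sizes [1]

Assembling the blocks gives a Jordan form
J =
  [-2,  1, 0, 0]
  [ 0, -2, 0, 0]
  [ 0,  0, 0, 0]
  [ 0,  0, 0, 1]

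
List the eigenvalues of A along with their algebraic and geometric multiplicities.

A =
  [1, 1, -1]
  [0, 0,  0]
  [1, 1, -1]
λ = 0: alg = 3, geom = 2

Step 1 — factor the characteristic polynomial to read off the algebraic multiplicities:
  χ_A(x) = x^3

Step 2 — compute geometric multiplicities via the rank-nullity identity g(λ) = n − rank(A − λI):
  rank(A − (0)·I) = 1, so dim ker(A − (0)·I) = n − 1 = 2

Summary:
  λ = 0: algebraic multiplicity = 3, geometric multiplicity = 2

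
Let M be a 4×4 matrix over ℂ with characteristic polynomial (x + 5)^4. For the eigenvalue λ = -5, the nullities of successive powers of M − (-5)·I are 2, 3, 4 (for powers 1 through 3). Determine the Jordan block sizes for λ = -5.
Block sizes for λ = -5: [3, 1]

From the dimensions of kernels of powers, the number of Jordan blocks of size at least j is d_j − d_{j−1} where d_j = dim ker(N^j) (with d_0 = 0). Computing the differences gives [2, 1, 1].
The number of blocks of size exactly k is (#blocks of size ≥ k) − (#blocks of size ≥ k + 1), so the partition is: 1 block(s) of size 1, 1 block(s) of size 3.
In nonincreasing order the block sizes are [3, 1].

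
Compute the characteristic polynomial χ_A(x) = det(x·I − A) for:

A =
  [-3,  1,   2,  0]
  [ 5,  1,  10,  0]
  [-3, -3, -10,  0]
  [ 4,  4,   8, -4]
x^4 + 16*x^3 + 96*x^2 + 256*x + 256

Expanding det(x·I − A) (e.g. by cofactor expansion or by noting that A is similar to its Jordan form J, which has the same characteristic polynomial as A) gives
  χ_A(x) = x^4 + 16*x^3 + 96*x^2 + 256*x + 256
which factors as (x + 4)^4. The eigenvalues (with algebraic multiplicities) are λ = -4 with multiplicity 4.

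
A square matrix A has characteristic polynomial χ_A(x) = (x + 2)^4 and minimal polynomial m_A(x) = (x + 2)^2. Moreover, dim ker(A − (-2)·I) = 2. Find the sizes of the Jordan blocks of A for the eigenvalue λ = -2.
Block sizes for λ = -2: [2, 2]

Step 1 — from the characteristic polynomial, algebraic multiplicity of λ = -2 is 4. From dim ker(A − (-2)·I) = 2, there are exactly 2 Jordan blocks for λ = -2.
Step 2 — from the minimal polynomial, the factor (x + 2)^2 tells us the largest block for λ = -2 has size 2.
Step 3 — with total size 4, 2 blocks, and largest block 2, the block sizes (in nonincreasing order) are [2, 2].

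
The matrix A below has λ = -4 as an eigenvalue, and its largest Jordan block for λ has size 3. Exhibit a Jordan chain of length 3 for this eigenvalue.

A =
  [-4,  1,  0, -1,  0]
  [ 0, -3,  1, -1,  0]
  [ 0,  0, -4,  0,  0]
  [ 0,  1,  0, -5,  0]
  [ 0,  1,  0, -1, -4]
A Jordan chain for λ = -4 of length 3:
v_1 = (1, 1, 0, 1, 1)ᵀ
v_2 = (0, 1, 0, 0, 0)ᵀ
v_3 = (0, 0, 1, 0, 0)ᵀ

Let N = A − (-4)·I. We want v_3 with N^3 v_3 = 0 but N^2 v_3 ≠ 0; then v_{j-1} := N · v_j for j = 3, …, 2.

Pick v_3 = (0, 0, 1, 0, 0)ᵀ.
Then v_2 = N · v_3 = (0, 1, 0, 0, 0)ᵀ.
Then v_1 = N · v_2 = (1, 1, 0, 1, 1)ᵀ.

Sanity check: (A − (-4)·I) v_1 = (0, 0, 0, 0, 0)ᵀ = 0. ✓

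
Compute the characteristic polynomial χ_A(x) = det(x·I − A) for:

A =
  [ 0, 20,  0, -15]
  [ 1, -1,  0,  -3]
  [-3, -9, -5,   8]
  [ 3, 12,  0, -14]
x^4 + 20*x^3 + 150*x^2 + 500*x + 625

Expanding det(x·I − A) (e.g. by cofactor expansion or by noting that A is similar to its Jordan form J, which has the same characteristic polynomial as A) gives
  χ_A(x) = x^4 + 20*x^3 + 150*x^2 + 500*x + 625
which factors as (x + 5)^4. The eigenvalues (with algebraic multiplicities) are λ = -5 with multiplicity 4.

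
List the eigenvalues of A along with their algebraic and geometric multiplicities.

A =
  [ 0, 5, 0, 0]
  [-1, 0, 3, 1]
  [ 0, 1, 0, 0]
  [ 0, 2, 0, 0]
λ = 0: alg = 4, geom = 2

Step 1 — factor the characteristic polynomial to read off the algebraic multiplicities:
  χ_A(x) = x^4

Step 2 — compute geometric multiplicities via the rank-nullity identity g(λ) = n − rank(A − λI):
  rank(A − (0)·I) = 2, so dim ker(A − (0)·I) = n − 2 = 2

Summary:
  λ = 0: algebraic multiplicity = 4, geometric multiplicity = 2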